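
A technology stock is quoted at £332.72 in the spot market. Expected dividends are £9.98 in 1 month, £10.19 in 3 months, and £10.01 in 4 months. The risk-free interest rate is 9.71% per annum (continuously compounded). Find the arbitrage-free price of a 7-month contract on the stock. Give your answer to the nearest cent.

PV(dividends) I = 9.98·e^(−0.0971·1/12) + 10.19·e^(−0.0971·3/12) + 10.01·e^(−0.0971·4/12)
I = 9.8996 + 9.9456 + 9.6912 = 29.5364
F = (S − I)·e^(rT) = (332.72 − 29.5364) · e^(0.0971·7/12)
= 303.1836 · e^0.056642 = 303.1836 × 1.058277 = £320.85

£320.85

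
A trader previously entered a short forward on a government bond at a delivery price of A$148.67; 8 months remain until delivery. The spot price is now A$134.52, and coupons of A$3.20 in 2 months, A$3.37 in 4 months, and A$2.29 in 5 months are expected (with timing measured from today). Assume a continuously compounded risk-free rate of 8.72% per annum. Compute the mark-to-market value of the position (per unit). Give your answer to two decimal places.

A$14.39

PV(remaining coupons) I = 3.20·e^(−0.0872·2/12) + 3.37·e^(−0.0872·4/12) + 2.29·e^(−0.0872·5/12) = 8.6356
Current forward F = (S − I)·e^(rT) = (134.52 − 8.6356)·e^(0.0872·8/12) = 125.8844 × 1.059856 = 133.4193
Value (long) = (F − K)·e^(−rT) = (133.4193 − 148.67) × 0.943524 = -14.3894
Short position value = −(long value) = A$14.39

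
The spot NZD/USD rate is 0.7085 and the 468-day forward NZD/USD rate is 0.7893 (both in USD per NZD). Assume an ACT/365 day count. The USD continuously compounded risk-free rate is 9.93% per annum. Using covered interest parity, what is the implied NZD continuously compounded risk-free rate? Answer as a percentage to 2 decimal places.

F = S·e^((r_USD − r_NZD)T) ⇒ r_NZD = r_USD − ln(F/S)/T
ln(0.7893/0.7085) = 0.107996; /(468/365) = 0.084228
r_NZD = 0.0993 − 0.084228 = 0.015072
r_NZD = 1.51%

1.51%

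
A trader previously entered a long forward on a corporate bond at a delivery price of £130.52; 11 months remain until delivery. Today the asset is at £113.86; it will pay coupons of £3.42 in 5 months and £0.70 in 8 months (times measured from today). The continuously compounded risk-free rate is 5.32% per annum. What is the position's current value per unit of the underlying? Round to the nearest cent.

PV(remaining coupons) I = 3.42·e^(−0.0532·5/12) + 0.70·e^(−0.0532·8/12) = 4.0206
Current forward F = (S − I)·e^(rT) = (113.86 − 4.0206)·e^(0.0532·11/12) = 109.8394 × 1.049975 = 115.3286
Value (long) = (F − K)·e^(−rT) = (115.3286 − 130.52) × 0.952403 = -14.4683
Value = -£14.47

-£14.47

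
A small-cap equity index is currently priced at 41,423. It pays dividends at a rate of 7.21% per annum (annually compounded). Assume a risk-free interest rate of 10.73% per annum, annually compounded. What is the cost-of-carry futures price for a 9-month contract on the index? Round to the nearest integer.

42,439

F = S · (1+r)^T / (1+q)^T
= 41423 × 1.079441 / 1.053602 = 41423 × 1.024524
F = 42,439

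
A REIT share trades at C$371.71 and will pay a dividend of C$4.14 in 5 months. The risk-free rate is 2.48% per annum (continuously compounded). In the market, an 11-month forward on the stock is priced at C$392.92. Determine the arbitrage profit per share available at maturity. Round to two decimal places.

PV(dividends) I = 4.14·e^(−0.0248·5/12) = 4.0974
Fair forward F* = (S − I)·e^(rT) = (371.71 − 4.0974)·e^0.022733 = 367.6126 × 1.022993 = 376.0651
Market C$392.92 > fair 376.0651: forward overpriced → cash-and-carry (borrow at r, buy the stock and collect the dividends, short the forward).
Profit at T = |F_mkt − F*| = |392.92 − 376.0651| = C$16.85 per share

C$16.85 per share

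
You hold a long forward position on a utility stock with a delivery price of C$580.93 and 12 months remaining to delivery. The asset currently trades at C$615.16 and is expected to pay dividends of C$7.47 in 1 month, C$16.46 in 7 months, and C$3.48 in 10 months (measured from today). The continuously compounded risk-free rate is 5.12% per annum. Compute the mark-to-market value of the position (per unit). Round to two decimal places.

C$36.48

PV(remaining dividends) I = 7.47·e^(−0.0512·1/12) + 16.46·e^(−0.0512·7/12) + 3.48·e^(−0.0512·10/12) = 26.7485
Current forward F = (S − I)·e^(rT) = (615.16 − 26.7485)·e^(0.0512·12/12) = 588.4115 × 1.052533 = 619.3225
Value (long) = (F − K)·e^(−rT) = (619.3225 − 580.93) × 0.950089 = 36.4763
Value = C$36.48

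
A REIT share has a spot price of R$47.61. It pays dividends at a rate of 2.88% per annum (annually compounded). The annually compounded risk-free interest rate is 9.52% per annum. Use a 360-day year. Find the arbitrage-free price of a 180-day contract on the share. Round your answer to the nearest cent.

R$49.12

F = S · (1+r)^T / (1+q)^T
= 47.61 × 1.046518 / 1.014298 = 47.61 × 1.031766
F = R$49.12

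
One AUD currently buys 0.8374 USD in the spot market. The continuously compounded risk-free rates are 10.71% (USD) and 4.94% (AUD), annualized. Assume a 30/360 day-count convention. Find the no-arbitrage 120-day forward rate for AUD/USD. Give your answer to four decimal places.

F = S·e^((r_USD − r_AUD)T) = 0.8374 · e^((0.1071 − 0.0494) × 120/360)
= 0.8374 · e^0.019233 = 0.8374 × 1.019419
F = 0.8537 USD per AUD

0.8537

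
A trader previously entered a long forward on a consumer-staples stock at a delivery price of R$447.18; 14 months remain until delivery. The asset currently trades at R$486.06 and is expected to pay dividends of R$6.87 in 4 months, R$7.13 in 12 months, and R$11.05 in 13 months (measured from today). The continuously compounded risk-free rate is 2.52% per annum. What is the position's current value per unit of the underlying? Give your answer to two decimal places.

R$27.32

PV(remaining dividends) I = 6.87·e^(−0.0252·4/12) + 7.13·e^(−0.0252·12/12) + 11.05·e^(−0.0252·13/12) = 24.5175
Current forward F = (S − I)·e^(rT) = (486.06 − 24.5175)·e^(0.0252·14/12) = 461.5425 × 1.029836 = 475.3131
Value (long) = (F − K)·e^(−rT) = (475.3131 − 447.18) × 0.971028 = 27.3180
Value = R$27.32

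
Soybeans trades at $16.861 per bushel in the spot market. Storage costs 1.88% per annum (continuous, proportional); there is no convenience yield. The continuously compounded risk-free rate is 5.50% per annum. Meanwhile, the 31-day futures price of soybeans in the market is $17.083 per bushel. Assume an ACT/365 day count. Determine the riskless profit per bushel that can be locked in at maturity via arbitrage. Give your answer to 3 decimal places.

$0.116 per bushel

Fair futures: F* = S·e^(carry·T), with carry = (r + u) = 0.0550 + 0.0188 = 0.0738
F* = 16.861 · e^(0.0738 × 31/365) = 16.861 · e^0.006268 = 16.861 × 1.006288 = $16.9670
Market $17.083 > fair $16.9670: forward overpriced → cash-and-carry (buy spot, short the forward).
At maturity, profit = |F_mkt − F*| = |17.083 − 16.9670| = $0.116 per bushel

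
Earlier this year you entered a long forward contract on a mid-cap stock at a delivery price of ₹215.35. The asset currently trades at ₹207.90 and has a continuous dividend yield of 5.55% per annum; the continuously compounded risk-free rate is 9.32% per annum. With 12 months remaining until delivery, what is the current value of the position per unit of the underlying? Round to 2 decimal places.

Current fair forward for the remaining 12 months: F = S·e^((r − q)·T), (r − q) = 0.0932 − 0.0555 = 0.0377
F = 207.90 · e^(0.0377 × 12/12) = 207.90 × 1.038420 = 215.8875
Value of long forward = (F − K)·e^(−rT) = (215.8875 − 215.35) · e^(−0.0932·12/12)
= 0.5375 × 0.911011 = 0.49

₹0.49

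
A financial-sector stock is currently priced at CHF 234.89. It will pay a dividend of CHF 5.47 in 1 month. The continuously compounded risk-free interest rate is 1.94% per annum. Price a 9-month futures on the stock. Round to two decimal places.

CHF 232.79

PV(dividends) I = 5.47·e^(−0.0194·1/12)
I = 5.4612
F = (S − I)·e^(rT) = (234.89 − 5.4612) · e^(0.0194·9/12)
= 229.4288 · e^0.014550 = 229.4288 × 1.014656 = CHF 232.79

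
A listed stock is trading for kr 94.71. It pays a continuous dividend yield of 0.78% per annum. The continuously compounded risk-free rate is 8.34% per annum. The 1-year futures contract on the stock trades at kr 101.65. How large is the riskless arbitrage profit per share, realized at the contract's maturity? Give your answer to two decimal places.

kr 0.50 per share

Fair futures: F* = S·e^(carry·T), with carry = (r − q) = 0.0834 − 0.0078 = 0.0756
F* = 94.71 · e^(0.0756 × 1) = 94.71 · e^0.075600 = 94.71 × 1.078531 = kr 102.1477
Market kr 101.65 < fair kr 102.1477: forward underpriced → reverse cash-and-carry (short spot, go long the forward).
At maturity, profit = |F_mkt − F*| = |101.65 − 102.1477| = kr 0.50 per share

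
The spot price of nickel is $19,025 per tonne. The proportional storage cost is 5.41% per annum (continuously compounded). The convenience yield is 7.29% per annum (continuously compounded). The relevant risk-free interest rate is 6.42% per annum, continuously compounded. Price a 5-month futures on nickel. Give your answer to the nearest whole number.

$19,388 per tonne

Net carry = r + u − y = 0.0642 + 0.0541 − 0.0729 = 0.0454
F = S·e^((r+u−y)T) = 19025 · e^(0.0454 × 5/12) = 19025 · e^0.018917
= 19025 × 1.019097 = $19,388 per tonne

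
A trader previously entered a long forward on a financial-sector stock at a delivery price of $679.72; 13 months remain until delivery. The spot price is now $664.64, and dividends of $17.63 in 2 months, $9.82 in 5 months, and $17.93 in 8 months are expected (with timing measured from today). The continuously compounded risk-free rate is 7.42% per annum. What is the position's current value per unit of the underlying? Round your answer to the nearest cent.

-$6.58

PV(remaining dividends) I = 17.63·e^(−0.0742·2/12) + 9.82·e^(−0.0742·5/12) + 17.93·e^(−0.0742·8/12) = 43.9990
Current forward F = (S − I)·e^(rT) = (664.64 − 43.9990)·e^(0.0742·13/12) = 620.6410 × 1.083702 = 672.5899
Value (long) = (F − K)·e^(−rT) = (672.5899 − 679.72) × 0.922763 = -6.5794
Value = -$6.58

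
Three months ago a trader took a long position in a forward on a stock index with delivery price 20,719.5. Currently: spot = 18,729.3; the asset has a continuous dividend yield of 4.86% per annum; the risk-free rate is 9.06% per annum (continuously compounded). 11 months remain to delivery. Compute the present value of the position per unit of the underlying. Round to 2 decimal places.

-1155.04

Current fair forward for the remaining 11 months: F = S·e^((r − q)·T), (r − q) = 0.0906 − 0.0486 = 0.0420
F = 18729.3 · e^(0.0420 × 11/12) = 18729.3 × 1.03925073 = 19464.4387
Value of long forward = (F − K)·e^(−rT) = (19464.4387 − 20719.5) · e^(−0.0906·11/12)
= -1255.0613 × 0.92030513 = -1155.04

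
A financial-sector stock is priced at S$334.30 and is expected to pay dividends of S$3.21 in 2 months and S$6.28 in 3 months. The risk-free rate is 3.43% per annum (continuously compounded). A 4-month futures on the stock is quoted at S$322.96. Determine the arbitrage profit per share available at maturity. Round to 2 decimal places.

PV(dividends) I = 3.21·e^(−0.0343·2/12) + 6.28·e^(−0.0343·3/12) = 9.4181
Fair futures F* = (S − I)·e^(rT) = (334.30 − 9.4181)·e^0.011433 = 324.8819 × 1.011499 = 328.6177
Market S$322.96 < fair 328.6177: forward underpriced → reverse cash-and-carry (short the stock, invest proceeds at r, pay the dividends, go long the forward).
Profit at T = |F_mkt − F*| = |322.96 − 328.6177| = S$5.66 per share

S$5.66 per share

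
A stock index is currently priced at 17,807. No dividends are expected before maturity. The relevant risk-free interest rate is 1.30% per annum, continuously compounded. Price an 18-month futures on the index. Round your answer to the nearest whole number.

18,158

F = S·e^(rT) = 17807 · e^(0.0130 × 18/12)
= 17807 · e^0.019500 = 17807 × 1.019691
F = 18,158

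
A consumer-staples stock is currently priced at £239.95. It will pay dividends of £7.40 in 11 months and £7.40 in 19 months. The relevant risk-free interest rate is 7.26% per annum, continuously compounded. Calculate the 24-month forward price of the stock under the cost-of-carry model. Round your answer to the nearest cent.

£261.81

PV(dividends) I = 7.40·e^(−0.0726·11/12) + 7.40·e^(−0.0726·19/12)
I = 6.9236 + 6.5964 = 13.5200
F = (S − I)·e^(rT) = (239.95 − 13.5200) · e^(0.0726·24/12)
= 226.4300 · e^0.145200 = 226.4300 × 1.156271 = £261.81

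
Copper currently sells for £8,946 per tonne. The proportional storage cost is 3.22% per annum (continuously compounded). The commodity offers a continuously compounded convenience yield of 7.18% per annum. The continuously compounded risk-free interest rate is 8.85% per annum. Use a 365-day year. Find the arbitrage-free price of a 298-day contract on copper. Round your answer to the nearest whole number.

£9,310 per tonne

Net carry = r + u − y = 0.0885 + 0.0322 − 0.0718 = 0.0489
F = S·e^((r+u−y)T) = 8946 · e^(0.0489 × 298/365) = 8946 · e^0.039924
= 8946 × 1.040732 = £9,310 per tonne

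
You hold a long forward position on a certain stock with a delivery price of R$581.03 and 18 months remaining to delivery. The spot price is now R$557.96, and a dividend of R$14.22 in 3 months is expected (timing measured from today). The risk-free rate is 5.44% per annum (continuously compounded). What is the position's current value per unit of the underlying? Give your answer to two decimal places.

R$8.43

PV(remaining dividends) I = 14.22·e^(−0.0544·3/12) = 14.0279
Current forward F = (S − I)·e^(rT) = (557.96 − 14.0279)·e^(0.0544·18/12) = 543.9321 × 1.085022 = 590.1783
Value (long) = (F − K)·e^(−rT) = (590.1783 − 581.03) × 0.921641 = 8.4314
Value = R$8.43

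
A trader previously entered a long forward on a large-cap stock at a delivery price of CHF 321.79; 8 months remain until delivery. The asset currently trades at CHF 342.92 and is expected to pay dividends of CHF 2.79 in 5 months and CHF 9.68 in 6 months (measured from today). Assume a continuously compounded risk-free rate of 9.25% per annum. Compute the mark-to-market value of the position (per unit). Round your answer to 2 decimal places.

CHF 28.45

PV(remaining dividends) I = 2.79·e^(−0.0925·5/12) + 9.68·e^(−0.0925·6/12) = 11.9270
Current forward F = (S − I)·e^(rT) = (342.92 − 11.9270)·e^(0.0925·8/12) = 330.9930 × 1.063608 = 352.0468
Value (long) = (F − K)·e^(−rT) = (352.0468 − 321.79) × 0.940196 = 28.4473
Value = CHF 28.45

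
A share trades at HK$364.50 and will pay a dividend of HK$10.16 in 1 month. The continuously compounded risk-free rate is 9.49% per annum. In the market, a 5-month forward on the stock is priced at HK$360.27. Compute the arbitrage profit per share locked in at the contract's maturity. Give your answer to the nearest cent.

PV(dividends) I = 10.16·e^(−0.0949·1/12) = 10.0800
Fair forward F* = (S − I)·e^(rT) = (364.50 − 10.0800)·e^0.039542 = 354.4200 × 1.040334 = 368.7152
Market HK$360.27 < fair 368.7152: forward underpriced → reverse cash-and-carry (short the stock, invest proceeds at r, pay the dividends, go long the forward).
Profit at T = |F_mkt − F*| = |360.27 − 368.7152| = HK$8.45 per share

HK$8.45 per share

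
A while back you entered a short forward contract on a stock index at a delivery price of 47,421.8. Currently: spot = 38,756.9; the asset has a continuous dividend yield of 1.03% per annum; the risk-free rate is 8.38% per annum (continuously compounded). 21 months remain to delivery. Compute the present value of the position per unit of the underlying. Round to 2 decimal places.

Current fair forward for the remaining 21 months: F = S·e^((r − q)·T), (r − q) = 0.0838 − 0.0103 = 0.0735
F = 38756.9 · e^(0.0735 × 21/12) = 38756.9 × 1.13726357 = 44076.8105
Value of long forward = (F − K)·e^(−rT) = (44076.8105 − 47421.8) · e^(−0.0838·21/12)
= -3344.9895 × 0.86359618 = -2888.72
Short position value = −(long value) = 2888.72

2888.72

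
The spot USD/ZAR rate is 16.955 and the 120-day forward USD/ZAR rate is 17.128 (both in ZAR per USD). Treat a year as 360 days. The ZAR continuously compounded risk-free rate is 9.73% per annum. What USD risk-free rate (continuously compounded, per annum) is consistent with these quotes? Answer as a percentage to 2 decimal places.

6.68%

F = S·e^((r_ZAR − r_USD)T) ⇒ r_USD = r_ZAR − ln(F/S)/T
ln(17.128/16.955) = 0.010152; /(120/360) = 0.030456
r_USD = 0.0973 − 0.030456 = 0.066844
r_USD = 6.68%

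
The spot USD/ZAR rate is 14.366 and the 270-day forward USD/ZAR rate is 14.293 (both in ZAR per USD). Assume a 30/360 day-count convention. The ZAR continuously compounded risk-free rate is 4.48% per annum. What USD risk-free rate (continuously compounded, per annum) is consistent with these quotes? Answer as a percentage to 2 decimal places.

F = S·e^((r_ZAR − r_USD)T) ⇒ r_USD = r_ZAR − ln(F/S)/T
ln(14.293/14.366) = -0.005094; /(270/360) = -0.006792
r_USD = 0.0448 + 0.006792 = 0.051592
r_USD = 5.16%

5.16%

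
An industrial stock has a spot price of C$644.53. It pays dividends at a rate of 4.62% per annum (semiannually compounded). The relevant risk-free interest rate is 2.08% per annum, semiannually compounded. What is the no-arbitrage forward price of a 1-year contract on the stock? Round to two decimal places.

C$628.63

F = S · (1+r/2)^(2T) / (1+q/2)^(2T)
= 644.53 × 1.020908 / 1.046734 = 644.53 × 0.975327
F = C$628.63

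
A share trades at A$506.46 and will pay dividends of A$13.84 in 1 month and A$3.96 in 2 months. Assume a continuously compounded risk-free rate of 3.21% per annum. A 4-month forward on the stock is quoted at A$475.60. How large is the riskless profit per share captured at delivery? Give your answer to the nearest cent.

A$18.38 per share

PV(dividends) I = 13.84·e^(−0.0321·1/12) + 3.96·e^(−0.0321·2/12) = 17.7419
Fair forward F* = (S − I)·e^(rT) = (506.46 − 17.7419)·e^0.010700 = 488.7181 × 1.010757 = 493.9752
Market A$475.60 < fair 493.9752: forward underpriced → reverse cash-and-carry (short the stock, invest proceeds at r, pay the dividends, go long the forward).
Profit at T = |F_mkt − F*| = |475.60 − 493.9752| = A$18.38 per share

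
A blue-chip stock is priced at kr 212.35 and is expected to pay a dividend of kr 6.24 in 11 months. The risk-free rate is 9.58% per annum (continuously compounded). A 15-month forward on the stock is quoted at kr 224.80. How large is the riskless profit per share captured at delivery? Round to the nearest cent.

PV(dividends) I = 6.24·e^(−0.0958·11/12) = 5.7154
Fair forward F* = (S − I)·e^(rT) = (212.35 − 5.7154)·e^0.119750 = 206.6346 × 1.127215 = 232.9216
Market kr 224.80 < fair 232.9216: forward underpriced → reverse cash-and-carry (short the stock, invest proceeds at r, pay the dividends, go long the forward).
Profit at T = |F_mkt − F*| = |224.80 − 232.9216| = kr 8.12 per share

kr 8.12 per share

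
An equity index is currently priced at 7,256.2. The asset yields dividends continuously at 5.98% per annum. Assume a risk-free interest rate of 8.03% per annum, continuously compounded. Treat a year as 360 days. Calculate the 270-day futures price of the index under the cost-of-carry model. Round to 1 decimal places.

7,368.6

F = S·e^((r − q)T) = 7256.2 · e^((0.0803 − 0.0598) × 270/360)
= 7256.2 · e^0.015375 = 7256.2 × 1.015494
F = 7,368.6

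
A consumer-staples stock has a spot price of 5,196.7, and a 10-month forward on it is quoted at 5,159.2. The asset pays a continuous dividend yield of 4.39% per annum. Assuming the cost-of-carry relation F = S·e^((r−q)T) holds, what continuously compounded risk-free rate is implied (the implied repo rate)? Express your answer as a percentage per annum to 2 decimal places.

From F = S·e^((r−q)T): (r − q) = ln(F/S)/T
ln(5159.2/5196.7) = ln(0.992784) = -0.007242
(r − q) = -0.007242 / (10/12) = -0.008690
r = ln(F/S)/T + q = -0.008690 + 0.0439 = 0.035210
r = 3.52%

3.52%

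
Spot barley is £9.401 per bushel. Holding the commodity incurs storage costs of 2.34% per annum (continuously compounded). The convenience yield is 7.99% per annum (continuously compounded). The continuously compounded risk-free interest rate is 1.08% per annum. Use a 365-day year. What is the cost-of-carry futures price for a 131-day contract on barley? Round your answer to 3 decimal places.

£9.248 per bushel

Net carry = r + u − y = 0.0108 + 0.0234 − 0.0799 = -0.0457
F = S·e^((r+u−y)T) = 9.401 · e^(-0.0457 × 131/365) = 9.401 · e^-0.016402
= 9.401 × 0.983732 = £9.248 per bushel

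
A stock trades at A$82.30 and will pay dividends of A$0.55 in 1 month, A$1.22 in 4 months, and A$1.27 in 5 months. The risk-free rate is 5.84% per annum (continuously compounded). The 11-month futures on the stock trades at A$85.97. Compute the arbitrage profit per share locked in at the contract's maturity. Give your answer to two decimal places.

A$2.29 per share

PV(dividends) I = 0.55·e^(−0.0584·1/12) + 1.22·e^(−0.0584·4/12) + 1.27·e^(−0.0584·5/12) = 2.9833
Fair futures F* = (S − I)·e^(rT) = (82.30 − 2.9833)·e^0.053533 = 79.3167 × 1.054992 = 83.6785
Market A$85.97 > fair 83.6785: forward overpriced → cash-and-carry (borrow at r, buy the stock and collect the dividends, short the forward).
Profit at T = |F_mkt − F*| = |85.97 − 83.6785| = A$2.29 per share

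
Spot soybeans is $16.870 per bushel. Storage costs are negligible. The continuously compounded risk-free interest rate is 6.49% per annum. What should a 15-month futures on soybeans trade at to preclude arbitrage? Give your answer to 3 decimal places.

F = S·e^(rT) = 16.870 · e^(0.0649 × 15/12) = 16.870 · e^0.081125
= 16.870 × 1.084506 = $18.296 per bushel

$18.296 per bushel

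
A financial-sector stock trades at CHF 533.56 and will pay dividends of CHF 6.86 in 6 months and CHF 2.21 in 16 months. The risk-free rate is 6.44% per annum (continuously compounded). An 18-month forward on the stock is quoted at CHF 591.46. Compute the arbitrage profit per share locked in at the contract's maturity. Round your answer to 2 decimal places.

CHF 13.34 per share

PV(dividends) I = 6.86·e^(−0.0644·6/12) + 2.21·e^(−0.0644·16/12) = 8.6708
Fair forward F* = (S − I)·e^(rT) = (533.56 − 8.6708)·e^0.096600 = 524.8892 × 1.101420 = 578.1235
Market CHF 591.46 > fair 578.1235: forward overpriced → cash-and-carry (borrow at r, buy the stock and collect the dividends, short the forward).
Profit at T = |F_mkt − F*| = |591.46 − 578.1235| = CHF 13.34 per share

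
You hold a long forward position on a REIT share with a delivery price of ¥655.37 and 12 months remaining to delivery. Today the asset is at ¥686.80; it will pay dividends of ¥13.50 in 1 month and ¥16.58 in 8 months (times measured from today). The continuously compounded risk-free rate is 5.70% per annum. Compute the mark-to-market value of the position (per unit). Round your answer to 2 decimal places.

PV(remaining dividends) I = 13.50·e^(−0.0570·1/12) + 16.58·e^(−0.0570·8/12) = 29.3978
Current forward F = (S − I)·e^(rT) = (686.80 − 29.3978)·e^(0.0570·12/12) = 657.4022 × 1.058656 = 695.9628
Value (long) = (F − K)·e^(−rT) = (695.9628 − 655.37) × 0.944594 = 38.3437
Value = ¥38.34

¥38.34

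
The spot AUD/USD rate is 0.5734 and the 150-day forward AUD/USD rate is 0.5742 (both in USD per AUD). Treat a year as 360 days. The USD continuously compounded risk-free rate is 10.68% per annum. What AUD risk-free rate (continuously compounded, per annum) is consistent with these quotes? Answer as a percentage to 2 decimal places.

10.35%

F = S·e^((r_USD − r_AUD)T) ⇒ r_AUD = r_USD − ln(F/S)/T
ln(0.5742/0.5734) = 0.001394; /(150/360) = 0.003346
r_AUD = 0.1068 − 0.003346 = 0.103454
r_AUD = 10.35%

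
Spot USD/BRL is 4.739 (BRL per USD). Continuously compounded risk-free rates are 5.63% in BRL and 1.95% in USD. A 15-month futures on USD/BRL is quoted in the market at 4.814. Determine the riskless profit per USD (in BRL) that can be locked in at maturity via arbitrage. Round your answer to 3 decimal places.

0.148 per USD (in BRL)

Fair futures: F* = S·e^(carry·T), with carry = (r_BRL − r_USD) = 0.0563 − 0.0195 = 0.0368
F* = 4.739 · e^(0.0368 × 15/12) = 4.739 · e^0.046000 = 4.739 × 1.047074 = 4.9621
Market 4.814 < fair 4.9621: forward underpriced → reverse cash-and-carry (short spot, go long the forward).
At maturity, profit = |F_mkt − F*| = |4.814 − 4.9621| = 0.148 per USD (in BRL)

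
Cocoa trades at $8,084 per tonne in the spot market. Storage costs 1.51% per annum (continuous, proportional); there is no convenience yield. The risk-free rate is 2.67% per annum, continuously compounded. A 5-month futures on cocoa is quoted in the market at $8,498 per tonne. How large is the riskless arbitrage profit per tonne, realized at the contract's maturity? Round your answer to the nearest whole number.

$272 per tonne

Fair futures: F* = S·e^(carry·T), with carry = (r + u) = 0.0267 + 0.0151 = 0.0418
F* = 8084 · e^(0.0418 × 5/12) = 8084 · e^0.017417 = 8084 × 1.017570 = $8226.0359
Market $8498 > fair $8226.0359: forward overpriced → cash-and-carry (buy spot, short the forward).
At maturity, profit = |F_mkt − F*| = |8498 − 8226.0359| = $272 per tonne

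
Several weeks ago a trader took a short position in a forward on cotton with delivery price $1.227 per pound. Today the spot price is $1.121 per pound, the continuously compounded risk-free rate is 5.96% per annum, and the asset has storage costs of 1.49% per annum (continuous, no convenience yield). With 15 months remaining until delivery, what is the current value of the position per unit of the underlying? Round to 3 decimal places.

-$0.003 per pound

Current fair forward for the remaining 15 months: F = S·e^((r + u)·T), (r + u) = 0.0596 + 0.0149 = 0.0745
F = 1.121 · e^(0.0745 × 15/12) = 1.121 × 1.097599 = 1.2304
Value of long forward = (F − K)·e^(−rT) = (1.2304 − 1.227) · e^(−0.0596·15/12)
= 0.0034 × 0.928207 = 0.003
Short position value = −(long value) = -$0.003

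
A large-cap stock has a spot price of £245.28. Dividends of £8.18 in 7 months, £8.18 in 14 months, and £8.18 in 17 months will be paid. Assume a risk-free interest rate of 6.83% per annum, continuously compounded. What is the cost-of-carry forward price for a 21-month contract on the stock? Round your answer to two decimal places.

PV(dividends) I = 8.18·e^(−0.0683·7/12) + 8.18·e^(−0.0683·14/12) + 8.18·e^(−0.0683·17/12)
I = 7.8605 + 7.5535 + 7.4256 = 22.8396
F = (S − I)·e^(rT) = (245.28 − 22.8396) · e^(0.0683·21/12)
= 222.4404 · e^0.119525 = 222.4404 × 1.126961 = £250.68

£250.68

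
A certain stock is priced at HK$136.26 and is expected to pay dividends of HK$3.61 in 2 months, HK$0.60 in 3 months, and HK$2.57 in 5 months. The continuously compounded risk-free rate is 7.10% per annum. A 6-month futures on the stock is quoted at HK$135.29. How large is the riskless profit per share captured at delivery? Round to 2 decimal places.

HK$1.00 per share

PV(dividends) I = 3.61·e^(−0.0710·2/12) + 0.60·e^(−0.0710·3/12) + 2.57·e^(−0.0710·5/12) = 6.6521
Fair futures F* = (S − I)·e^(rT) = (136.26 − 6.6521)·e^0.035500 = 129.6079 × 1.036138 = 134.2917
Market HK$135.29 > fair 134.2917: forward overpriced → cash-and-carry (borrow at r, buy the stock and collect the dividends, short the forward).
Profit at T = |F_mkt − F*| = |135.29 − 134.2917| = HK$1.00 per share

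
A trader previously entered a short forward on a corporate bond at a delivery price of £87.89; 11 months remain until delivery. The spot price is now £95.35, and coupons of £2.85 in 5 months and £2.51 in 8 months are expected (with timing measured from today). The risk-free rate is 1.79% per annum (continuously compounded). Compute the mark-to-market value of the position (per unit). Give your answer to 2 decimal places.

-£3.58

PV(remaining coupons) I = 2.85·e^(−0.0179·5/12) + 2.51·e^(−0.0179·8/12) = 5.3090
Current forward F = (S − I)·e^(rT) = (95.35 − 5.3090)·e^(0.0179·11/12) = 90.0410 × 1.016544 = 91.5306
Value (long) = (F − K)·e^(−rT) = (91.5306 − 87.89) × 0.983726 = 3.5814
Short position value = −(long value) = -£3.58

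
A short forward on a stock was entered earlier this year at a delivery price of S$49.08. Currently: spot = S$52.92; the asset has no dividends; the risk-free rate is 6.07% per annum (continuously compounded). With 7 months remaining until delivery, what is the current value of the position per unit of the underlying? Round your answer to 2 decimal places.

Current fair forward for the remaining 7 months: F = S·e^(r·T), r = 0.0607
F = 52.92 · e^(0.0607 × 7/12) = 52.92 × 1.036043 = 54.8274
Value of long forward = (F − K)·e^(−rT) = (54.8274 − 49.08) · e^(−0.0607·7/12)
= 5.7474 × 0.965211 = 5.55
Short position value = −(long value) = -S$5.55

-S$5.55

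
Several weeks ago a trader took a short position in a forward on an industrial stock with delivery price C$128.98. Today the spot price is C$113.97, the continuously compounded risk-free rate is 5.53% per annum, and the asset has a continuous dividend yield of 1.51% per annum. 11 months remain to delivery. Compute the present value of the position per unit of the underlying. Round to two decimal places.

C$10.20

Current fair forward for the remaining 11 months: F = S·e^((r − q)·T), (r − q) = 0.0553 − 0.0151 = 0.0402
F = 113.97 · e^(0.0402 × 11/12) = 113.97 × 1.037537 = 118.2481
Value of long forward = (F − K)·e^(−rT) = (118.2481 − 128.98) · e^(−0.0553·11/12)
= -10.7319 × 0.950572 = -10.20
Short position value = −(long value) = C$10.20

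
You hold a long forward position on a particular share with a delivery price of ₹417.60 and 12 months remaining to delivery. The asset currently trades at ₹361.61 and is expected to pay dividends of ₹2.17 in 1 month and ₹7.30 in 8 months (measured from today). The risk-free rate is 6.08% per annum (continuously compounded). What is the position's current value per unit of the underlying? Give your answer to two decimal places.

-₹40.53

PV(remaining dividends) I = 2.17·e^(−0.0608·1/12) + 7.30·e^(−0.0608·8/12) = 9.1691
Current forward F = (S − I)·e^(rT) = (361.61 − 9.1691)·e^(0.0608·12/12) = 352.4409 × 1.062686 = 374.5340
Value (long) = (F − K)·e^(−rT) = (374.5340 − 417.60) × 0.941011 = -40.5256
Value = -₹40.53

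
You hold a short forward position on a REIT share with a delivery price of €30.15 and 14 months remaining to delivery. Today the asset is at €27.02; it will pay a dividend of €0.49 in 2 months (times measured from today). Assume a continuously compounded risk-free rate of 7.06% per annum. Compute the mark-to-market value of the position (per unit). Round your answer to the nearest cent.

€1.23

PV(remaining dividends) I = 0.49·e^(−0.0706·2/12) = 0.4843
Current forward F = (S − I)·e^(rT) = (27.02 − 0.4843)·e^(0.0706·14/12) = 26.5357 × 1.085854 = 28.8139
Value (long) = (F − K)·e^(−rT) = (28.8139 − 30.15) × 0.920934 = -1.2305
Short position value = −(long value) = €1.23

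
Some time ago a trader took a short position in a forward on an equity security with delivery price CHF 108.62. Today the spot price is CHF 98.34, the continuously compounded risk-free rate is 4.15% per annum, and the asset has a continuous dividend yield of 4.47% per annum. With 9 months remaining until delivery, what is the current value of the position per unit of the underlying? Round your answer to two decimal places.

CHF 10.19

Current fair forward for the remaining 9 months: F = S·e^((r − q)·T), (r − q) = 0.0415 − 0.0447 = -0.0032
F = 98.34 · e^(-0.0032 × 9/12) = 98.34 × 0.997603 = 98.1043
Value of long forward = (F − K)·e^(−rT) = (98.1043 − 108.62) · e^(−0.0415·9/12)
= -10.5157 × 0.969354 = -10.19
Short position value = −(long value) = CHF 10.19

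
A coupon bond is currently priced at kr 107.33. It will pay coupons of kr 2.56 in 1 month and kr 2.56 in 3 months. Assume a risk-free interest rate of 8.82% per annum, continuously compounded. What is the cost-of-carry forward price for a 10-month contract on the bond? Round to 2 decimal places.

PV(coupons) I = 2.56·e^(−0.0882·1/12) + 2.56·e^(−0.0882·3/12)
I = 2.5413 + 2.5042 = 5.0455
F = (S − I)·e^(rT) = (107.33 − 5.0455) · e^(0.0882·10/12)
= 102.2845 · e^0.073500 = 102.2845 × 1.076269 = kr 110.09

kr 110.09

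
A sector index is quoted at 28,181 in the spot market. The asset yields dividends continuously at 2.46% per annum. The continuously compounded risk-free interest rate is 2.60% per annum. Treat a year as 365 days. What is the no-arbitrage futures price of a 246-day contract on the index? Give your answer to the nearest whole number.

F = S·e^((r − q)T) = 28181 · e^((0.0260 − 0.0246) × 246/365)
= 28181 · e^0.000944 = 28181 × 1.000944
F = 28,208

28,208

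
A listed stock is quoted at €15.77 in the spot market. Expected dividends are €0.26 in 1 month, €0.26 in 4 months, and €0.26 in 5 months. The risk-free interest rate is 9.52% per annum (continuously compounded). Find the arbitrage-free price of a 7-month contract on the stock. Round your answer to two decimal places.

PV(dividends) I = 0.26·e^(−0.0952·1/12) + 0.26·e^(−0.0952·4/12) + 0.26·e^(−0.0952·5/12)
I = 0.2579 + 0.2519 + 0.2499 = 0.7597
F = (S − I)·e^(rT) = (15.77 − 0.7597) · e^(0.0952·7/12)
= 15.0103 · e^0.055533 = 15.0103 × 1.057104 = €15.87

€15.87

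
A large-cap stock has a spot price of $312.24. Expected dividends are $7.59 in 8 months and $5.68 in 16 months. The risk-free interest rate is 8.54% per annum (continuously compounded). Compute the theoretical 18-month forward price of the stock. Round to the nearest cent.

PV(dividends) I = 7.59·e^(−0.0854·8/12) + 5.68·e^(−0.0854·16/12)
I = 7.1699 + 5.0687 = 12.2386
F = (S − I)·e^(rT) = (312.24 − 12.2386) · e^(0.0854·18/12)
= 300.0014 · e^0.128100 = 300.0014 × 1.136667 = $341.00

$341.00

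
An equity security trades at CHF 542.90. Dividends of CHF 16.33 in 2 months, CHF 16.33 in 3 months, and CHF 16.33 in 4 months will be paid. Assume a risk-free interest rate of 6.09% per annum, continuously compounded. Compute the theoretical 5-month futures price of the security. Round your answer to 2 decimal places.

PV(dividends) I = 16.33·e^(−0.0609·2/12) + 16.33·e^(−0.0609·3/12) + 16.33·e^(−0.0609·4/12)
I = 16.1651 + 16.0833 + 16.0018 = 48.2502
F = (S − I)·e^(rT) = (542.90 − 48.2502) · e^(0.0609·5/12)
= 494.6498 · e^0.025375 = 494.6498 × 1.025700 = CHF 507.36

CHF 507.36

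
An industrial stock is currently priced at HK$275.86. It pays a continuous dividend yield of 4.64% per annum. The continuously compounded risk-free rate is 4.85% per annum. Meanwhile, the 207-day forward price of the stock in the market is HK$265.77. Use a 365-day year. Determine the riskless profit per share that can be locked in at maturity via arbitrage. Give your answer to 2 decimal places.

Fair forward: F* = S·e^(carry·T), with carry = (r − q) = 0.0485 − 0.0464 = 0.0021
F* = 275.86 · e^(0.0021 × 207/365) = 275.86 · e^0.001191 = 275.86 × 1.001192 = HK$276.1888
Market HK$265.77 < fair HK$276.1888: forward underpriced → reverse cash-and-carry (short spot, go long the forward).
At maturity, profit = |F_mkt − F*| = |265.77 − 276.1888| = HK$10.42 per share

HK$10.42 per share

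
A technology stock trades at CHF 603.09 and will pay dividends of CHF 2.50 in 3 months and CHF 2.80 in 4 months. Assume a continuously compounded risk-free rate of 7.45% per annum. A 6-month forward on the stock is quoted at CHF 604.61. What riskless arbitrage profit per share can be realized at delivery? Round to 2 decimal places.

CHF 15.99 per share

PV(dividends) I = 2.50·e^(−0.0745·3/12) + 2.80·e^(−0.0745·4/12) = 5.1852
Fair forward F* = (S − I)·e^(rT) = (603.09 − 5.1852)·e^0.037250 = 597.9048 × 1.037952 = 620.5965
Market CHF 604.61 < fair 620.5965: forward underpriced → reverse cash-and-carry (short the stock, invest proceeds at r, pay the dividends, go long the forward).
Profit at T = |F_mkt − F*| = |604.61 − 620.5965| = CHF 15.99 per share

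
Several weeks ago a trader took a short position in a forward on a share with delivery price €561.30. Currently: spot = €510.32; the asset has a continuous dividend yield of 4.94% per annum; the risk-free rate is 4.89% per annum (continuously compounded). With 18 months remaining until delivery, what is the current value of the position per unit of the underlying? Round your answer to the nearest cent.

€47.73

Current fair forward for the remaining 18 months: F = S·e^((r − q)·T), (r − q) = 0.0489 − 0.0494 = -0.0005
F = 510.32 · e^(-0.0005 × 18/12) = 510.32 × 0.999250 = 509.9373
Value of long forward = (F − K)·e^(−rT) = (509.9373 − 561.30) · e^(−0.0489·18/12)
= -51.3627 × 0.929276 = -47.73
Short position value = −(long value) = €47.73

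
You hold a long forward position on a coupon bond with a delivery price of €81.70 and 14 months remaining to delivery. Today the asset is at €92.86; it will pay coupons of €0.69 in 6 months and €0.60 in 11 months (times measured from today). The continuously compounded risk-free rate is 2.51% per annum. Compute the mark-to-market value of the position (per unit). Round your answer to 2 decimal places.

PV(remaining coupons) I = 0.69·e^(−0.0251·6/12) + 0.60·e^(−0.0251·11/12) = 1.2677
Current forward F = (S − I)·e^(rT) = (92.86 − 1.2677)·e^(0.0251·14/12) = 91.5923 × 1.029716 = 94.3141
Value (long) = (F − K)·e^(−rT) = (94.3141 − 81.70) × 0.971141 = 12.2501
Value = €12.25

€12.25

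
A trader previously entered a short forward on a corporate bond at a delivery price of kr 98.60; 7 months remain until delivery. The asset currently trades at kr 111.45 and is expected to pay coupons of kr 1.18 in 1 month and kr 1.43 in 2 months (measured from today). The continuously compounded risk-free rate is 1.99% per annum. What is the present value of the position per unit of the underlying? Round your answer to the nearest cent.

PV(remaining coupons) I = 1.18·e^(−0.0199·1/12) + 1.43·e^(−0.0199·2/12) = 2.6033
Current forward F = (S − I)·e^(rT) = (111.45 − 2.6033)·e^(0.0199·7/12) = 108.8467 × 1.011676 = 110.1176
Value (long) = (F − K)·e^(−rT) = (110.1176 − 98.60) × 0.988459 = 11.3847
Short position value = −(long value) = -kr 11.38

-kr 11.38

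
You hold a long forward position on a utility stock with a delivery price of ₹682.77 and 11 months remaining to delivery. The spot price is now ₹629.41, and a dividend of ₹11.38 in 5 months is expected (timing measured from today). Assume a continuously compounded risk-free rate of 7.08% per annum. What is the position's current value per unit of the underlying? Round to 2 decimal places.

PV(remaining dividends) I = 11.38·e^(−0.0708·5/12) = 11.0492
Current forward F = (S − I)·e^(rT) = (629.41 − 11.0492)·e^(0.0708·11/12) = 618.3608 × 1.067052 = 659.8231
Value (long) = (F − K)·e^(−rT) = (659.8231 − 682.77) × 0.937161 = -21.5049
Value = -₹21.50

-₹21.50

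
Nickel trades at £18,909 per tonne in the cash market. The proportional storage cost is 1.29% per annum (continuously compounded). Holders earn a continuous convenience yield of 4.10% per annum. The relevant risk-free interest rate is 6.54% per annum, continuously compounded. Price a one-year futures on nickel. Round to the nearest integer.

Net carry = r + u − y = 0.0654 + 0.0129 − 0.0410 = 0.0373
F = S·e^((r+u−y)T) = 18909 · e^(0.0373 × 12/12) = 18909 · e^0.037300
= 18909 × 1.038004 = £19,628 per tonne

£19,628 per tonne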